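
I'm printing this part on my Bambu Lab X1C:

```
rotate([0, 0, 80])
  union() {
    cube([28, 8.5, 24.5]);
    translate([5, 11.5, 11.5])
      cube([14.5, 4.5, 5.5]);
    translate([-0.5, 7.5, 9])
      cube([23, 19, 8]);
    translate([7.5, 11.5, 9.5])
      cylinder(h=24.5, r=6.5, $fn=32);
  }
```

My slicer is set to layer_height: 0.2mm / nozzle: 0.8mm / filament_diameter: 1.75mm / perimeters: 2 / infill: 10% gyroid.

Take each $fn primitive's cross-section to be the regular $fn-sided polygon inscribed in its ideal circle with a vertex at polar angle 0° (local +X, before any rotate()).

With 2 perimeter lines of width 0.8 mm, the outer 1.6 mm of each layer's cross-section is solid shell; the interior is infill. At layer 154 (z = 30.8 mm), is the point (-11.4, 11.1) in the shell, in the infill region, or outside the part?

infill

At z = 30.8 mm: the cube is not intersected at this z (z outside [0, 24.5]); the cube at (5, 11.5) is absent (z outside [11.5, 17]); the cube at (-0.5, 7.5) is not intersected at this z (z outside [9, 17]); the r=6.5 cylinder at (7.5, 11.5) contributes a regular 32-gon of circumradius 6.5; Merging all regions: only the r=6.5 cylinder at (7.5, 11.5) is present, so the union is just that shape — 1 connected region; (whole slice rotated 80° about Z — lengths, areas and connectivity unchanged). Overall, the cross-section is a single solid region. Undo the 80° rotation: the query point maps to (8.952, 13.154) in the un-rotated model frame. The nearest boundary edge runs (12.10, 16.10)→(11.11, 16.90); distance from the point to it = 4.27 mm. The point is inside the cross-section and 4.27 mm from the nearest boundary — more than the 1.6 mm shell width (2 × 0.8), so it's in the infill interior.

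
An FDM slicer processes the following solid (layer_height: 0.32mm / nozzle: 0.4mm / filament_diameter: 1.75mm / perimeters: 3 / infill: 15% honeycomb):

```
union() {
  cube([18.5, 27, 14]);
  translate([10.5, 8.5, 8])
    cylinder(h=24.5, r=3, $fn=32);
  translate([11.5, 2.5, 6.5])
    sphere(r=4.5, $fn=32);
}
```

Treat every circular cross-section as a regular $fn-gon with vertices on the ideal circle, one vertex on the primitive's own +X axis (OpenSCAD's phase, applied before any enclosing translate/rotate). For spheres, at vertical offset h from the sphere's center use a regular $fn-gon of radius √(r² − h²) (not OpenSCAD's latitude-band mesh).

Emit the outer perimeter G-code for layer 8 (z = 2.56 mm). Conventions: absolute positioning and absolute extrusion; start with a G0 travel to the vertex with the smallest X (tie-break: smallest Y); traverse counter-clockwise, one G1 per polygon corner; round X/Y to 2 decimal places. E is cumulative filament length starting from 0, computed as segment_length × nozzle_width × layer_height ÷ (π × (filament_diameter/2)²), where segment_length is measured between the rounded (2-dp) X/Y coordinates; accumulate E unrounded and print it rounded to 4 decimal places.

At z = 2.56 mm: the 18.5×27 cube contributes its full rectangle; the cylinder at (10.5, 8.5) is not intersected at this z (z outside [8, 32.5]); the r=4.5 sphere at (11.5, 2.5) slices to a regular 32-gon of circumradius 2.174 (√(r²−h²) with h=3.94 from center); Combining (union): the r=4.5 sphere at (11.5, 2.5) lies entirely inside the 18.5×27 cube, so the union is just the 18.5×27 cube — 1 connected region. The outline is a single polygon with 4 vertices. Extrusion per mm of travel: 0.4 × 0.32 / (π × 0.875²) = 0.053216. Accumulating E over each segment gives final E = 4.8427.

G0 X0.00 Y0.00 Z2.56
G1 X18.50 Y0.00 E0.9845
G1 X18.50 Y27.00 E2.4213
G1 X0.00 Y27.00 E3.4058
G1 X0.00 Y0.00 E4.8427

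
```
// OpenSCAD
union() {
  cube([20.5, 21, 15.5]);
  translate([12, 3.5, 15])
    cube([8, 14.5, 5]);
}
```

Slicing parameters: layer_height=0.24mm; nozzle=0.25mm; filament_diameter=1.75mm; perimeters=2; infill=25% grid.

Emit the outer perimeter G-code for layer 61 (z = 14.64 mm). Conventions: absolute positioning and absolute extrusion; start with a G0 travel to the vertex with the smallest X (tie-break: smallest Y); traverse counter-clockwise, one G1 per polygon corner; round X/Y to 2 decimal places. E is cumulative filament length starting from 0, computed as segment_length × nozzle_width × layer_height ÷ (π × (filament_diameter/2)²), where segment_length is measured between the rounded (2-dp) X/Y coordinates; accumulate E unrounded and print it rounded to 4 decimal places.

At z = 14.64 mm: the cube is present — its section is the full 20.5×21 rectangle; the cube at (12, 3.5) is absent (z outside [15, 20]); Taking the union: only the 20.5×21 cube is present, so the union is just that shape — 1 connected region. The outline is a single polygon with 4 vertices. Extrusion per mm of travel: 0.25 × 0.24 / (π × 0.875²) = 0.024945. Accumulating E over each segment gives final E = 2.0704.

G0 X0.00 Y0.00 Z14.64
G1 X20.50 Y0.00 E0.5114
G1 X20.50 Y21.00 E1.0352
G1 X0.00 Y21.00 E1.5466
G1 X0.00 Y0.00 E2.0704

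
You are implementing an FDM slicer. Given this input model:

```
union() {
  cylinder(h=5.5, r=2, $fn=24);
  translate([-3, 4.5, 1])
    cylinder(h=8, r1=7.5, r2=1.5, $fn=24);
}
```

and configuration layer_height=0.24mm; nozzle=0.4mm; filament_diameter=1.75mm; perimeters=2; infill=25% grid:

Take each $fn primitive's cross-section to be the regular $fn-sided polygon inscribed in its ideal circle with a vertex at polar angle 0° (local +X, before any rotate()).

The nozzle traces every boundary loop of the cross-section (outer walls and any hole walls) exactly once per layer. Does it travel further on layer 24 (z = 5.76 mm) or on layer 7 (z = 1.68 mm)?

layer 7 (z = 1.68 mm)

Layer 24 (z = 5.76): the cylinder does not reach this height (z outside [0, 5.5]); the cone at (-3, 4.5): at t=0.595 of its height the radius interpolates to r₁+(r₂−r₁)t = 3.930, giving a regular 24-gon of that circumradius (perimeter = 2·24·3.930·sin(180°/24) = 24.62 mm); Merging all regions: only the cone at (-3, 4.5) is present, so the union is just that shape — boundary = 24.62 mm. So its perimeter = 24.62 mm. Layer 7 (z = 1.68): the r=2 cylinder gives a regular 24-gon of circumradius 2 (constant along its height) (perimeter = 2·24·2.000·sin(180°/24) = 12.53 mm); the cone at (-3, 4.5) contributes a regular 24-gon of circumradius 6.990 (interpolated between r1=7.5 and r2=1.5 at t=0.085) (perimeter = 2·24·6.990·sin(180°/24) = 43.79 mm); Taking the union: the regions partially overlap (shared area 11.54 mm²), so the edge portions inside another operand are dropped and the merged outline is re-measured after clipping — boundary = 44.09 mm. So its perimeter = 44.09 mm. Layer 7 is larger (44.09 vs 24.62 mm).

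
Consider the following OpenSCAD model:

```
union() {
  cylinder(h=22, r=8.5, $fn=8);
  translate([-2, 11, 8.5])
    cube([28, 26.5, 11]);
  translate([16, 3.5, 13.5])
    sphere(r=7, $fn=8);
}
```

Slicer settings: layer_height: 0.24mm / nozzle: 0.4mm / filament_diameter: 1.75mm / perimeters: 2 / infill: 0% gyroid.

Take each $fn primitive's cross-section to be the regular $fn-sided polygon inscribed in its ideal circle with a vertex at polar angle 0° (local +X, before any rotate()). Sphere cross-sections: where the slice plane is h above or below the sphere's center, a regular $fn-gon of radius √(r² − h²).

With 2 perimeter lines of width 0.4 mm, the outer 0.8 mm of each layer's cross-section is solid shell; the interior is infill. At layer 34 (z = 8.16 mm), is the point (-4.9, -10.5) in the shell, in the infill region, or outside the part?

At z = 8.16 mm: the cylinder: section is a regular 8-gon, circumradius r=8.5; the cube at (-2, 11) is absent (z outside [8.5, 19.5]); the r=7 sphere at (16, 3.5) slices to a regular 8-gon of circumradius 4.526 (√(r²−h²) with h=5.34 from center); Taking the union: the 2 present regions are separate (no shared area or edge), so areas and boundary lengths simply add and each stays a separate island — 2 connected regions. Overall, the cross-section has 2 separate islands. The nearest boundary edge runs (-0.00, -8.50)→(-6.01, -6.01); distance from the point to it = 3.72 mm. The point is not inside any of the regions above, so it lies outside the cross-section (3.72 mm from the nearest boundary).

outside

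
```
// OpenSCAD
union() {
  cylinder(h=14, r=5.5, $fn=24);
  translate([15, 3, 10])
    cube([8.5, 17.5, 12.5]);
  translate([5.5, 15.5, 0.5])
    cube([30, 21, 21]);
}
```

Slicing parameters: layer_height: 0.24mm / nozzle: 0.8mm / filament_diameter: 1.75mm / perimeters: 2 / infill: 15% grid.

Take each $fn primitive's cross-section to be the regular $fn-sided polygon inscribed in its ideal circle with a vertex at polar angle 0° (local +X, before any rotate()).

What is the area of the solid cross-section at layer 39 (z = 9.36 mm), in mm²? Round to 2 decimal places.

723.95 mm²

At z = 9.36 mm: the r=5.5 cylinder contributes a regular 24-gon of circumradius 5.5 (area = (24/2)·5.500²·sin(360°/24) = 93.95 mm²); the cube at (15, 3) does not reach this height (z outside [10, 22.5]); the cube at (5.5, 15.5) (footprint 30×21) is included at this height (area 630.00 mm²); Combining (union): the 2 present regions are separate (no shared area or edge), so areas and boundary lengths simply add and each stays a separate island — area = 723.95 mm². Overall, the cross-section has 2 separate islands. Net area = 723.95 mm².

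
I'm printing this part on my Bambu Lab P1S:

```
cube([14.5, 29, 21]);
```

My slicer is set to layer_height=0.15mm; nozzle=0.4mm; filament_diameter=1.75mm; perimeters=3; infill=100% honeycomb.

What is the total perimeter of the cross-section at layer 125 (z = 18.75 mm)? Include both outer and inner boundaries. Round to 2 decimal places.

87.00 mm

At z = 18.75 mm: the cube is present — its section is the full 14.5×29 rectangle (perimeter 87.00 mm). Overall, the cross-section is a single solid region. Total boundary length (outer) = 87.00 mm.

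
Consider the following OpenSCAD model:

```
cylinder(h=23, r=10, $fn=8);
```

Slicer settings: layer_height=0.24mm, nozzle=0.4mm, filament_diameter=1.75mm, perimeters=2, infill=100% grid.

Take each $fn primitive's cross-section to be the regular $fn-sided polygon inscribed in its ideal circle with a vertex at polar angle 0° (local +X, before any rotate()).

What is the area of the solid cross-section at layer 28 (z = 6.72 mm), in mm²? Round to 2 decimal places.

282.84 mm²

At z = 6.72 mm: the r=10 cylinder contributes a regular 8-gon of circumradius 10 (area = (8/2)·10.000²·sin(360°/8) = 282.84 mm²). Overall, the cross-section is a single solid region. Net area = 282.84 mm².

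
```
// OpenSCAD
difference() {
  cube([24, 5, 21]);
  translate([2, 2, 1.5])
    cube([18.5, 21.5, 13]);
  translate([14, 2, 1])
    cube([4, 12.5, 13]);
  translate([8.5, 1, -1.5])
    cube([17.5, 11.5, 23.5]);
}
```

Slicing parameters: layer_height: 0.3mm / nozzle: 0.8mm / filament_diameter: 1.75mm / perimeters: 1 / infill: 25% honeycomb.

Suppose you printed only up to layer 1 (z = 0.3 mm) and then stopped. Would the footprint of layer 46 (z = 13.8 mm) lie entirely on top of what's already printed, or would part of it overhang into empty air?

entirely on top

Compare the two slices. At z = 0.3: the cube is present — its section is the full 24×5 rectangle (area 120.00 mm²); the cube at (2, 2) does not reach this height (z outside [1.5, 14.5]); the cube at (14, 2) does not reach this height (z outside [1, 14]); the cube at (8.5, 1) is present — its section is the full 17.5×11.5 rectangle (area 201.25 mm²); Subtracting the remaining from the first: starting from the 24×5 cube (120.00 mm²), the 17.5×11.5 cube at (8.5, 1) partially overlaps it — only the 62.00 mm² overlap (of its 201.25 mm²) is removed, clipping the outline — area = 58.00 mm². At z = 13.8: the cube is present — its section is the full 24×5 rectangle (area 120.00 mm²); the 18.5×21.5 cube at (2, 2) contributes its full rectangle (area 397.75 mm²); the cube at (14, 2) (footprint 4×12.5) is included at this height (area 50.00 mm²); the 17.5×11.5 cube at (8.5, 1) contributes its full rectangle (area 201.25 mm²); After the difference (first − rest): starting from the 24×5 cube (120.00 mm²), the 18.5×21.5 cube at (2, 2) partially overlaps it — only the 55.50 mm² overlap (of its 397.75 mm²) is removed, clipping the outline; the 4×12.5 cube at (14, 2) misses the remaining region (no effect); the 17.5×11.5 cube at (8.5, 1) partially overlaps it — only the 26.00 mm² overlap (of its 201.25 mm²) is removed, clipping the outline — area = 38.50 mm². Checking containment: the cross-section at z = 13.8 is a subset of the cross-section at z = 0.3.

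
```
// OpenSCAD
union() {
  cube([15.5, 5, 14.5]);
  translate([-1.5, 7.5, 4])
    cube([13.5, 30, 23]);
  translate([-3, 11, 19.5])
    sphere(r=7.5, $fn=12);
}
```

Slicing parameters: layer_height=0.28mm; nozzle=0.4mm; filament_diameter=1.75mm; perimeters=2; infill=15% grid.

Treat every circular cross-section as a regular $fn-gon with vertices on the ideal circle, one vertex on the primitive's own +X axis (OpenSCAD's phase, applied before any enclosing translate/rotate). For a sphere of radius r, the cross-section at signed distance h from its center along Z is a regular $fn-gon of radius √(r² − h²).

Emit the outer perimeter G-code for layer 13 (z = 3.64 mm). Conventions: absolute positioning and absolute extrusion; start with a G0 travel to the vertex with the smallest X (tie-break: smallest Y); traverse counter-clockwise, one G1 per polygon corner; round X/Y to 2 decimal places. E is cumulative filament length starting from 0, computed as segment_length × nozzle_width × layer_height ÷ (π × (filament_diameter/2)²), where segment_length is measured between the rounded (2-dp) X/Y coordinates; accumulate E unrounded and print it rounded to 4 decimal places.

G0 X0.00 Y0.00 Z3.64
G1 X15.50 Y0.00 E0.7217
G1 X15.50 Y5.00 E0.9546
G1 X0.00 Y5.00 E1.6763
G1 X0.00 Y0.00 E1.9091

At z = 3.64 mm: the cube is present — its section is the full 15.5×5 rectangle; the cube at (-1.5, 7.5) does not reach this height (z outside [4, 27]); the sphere at (-3, 11) is absent (|z−center|=15.860 > r=7.5); Merging all regions: only the 15.5×5 cube is present, so the union is just that shape — 1 connected region. The outline is a single polygon with 4 vertices. Extrusion per mm of travel: 0.4 × 0.28 / (π × 0.875²) = 0.046564. Accumulating E over each segment gives final E = 1.9091.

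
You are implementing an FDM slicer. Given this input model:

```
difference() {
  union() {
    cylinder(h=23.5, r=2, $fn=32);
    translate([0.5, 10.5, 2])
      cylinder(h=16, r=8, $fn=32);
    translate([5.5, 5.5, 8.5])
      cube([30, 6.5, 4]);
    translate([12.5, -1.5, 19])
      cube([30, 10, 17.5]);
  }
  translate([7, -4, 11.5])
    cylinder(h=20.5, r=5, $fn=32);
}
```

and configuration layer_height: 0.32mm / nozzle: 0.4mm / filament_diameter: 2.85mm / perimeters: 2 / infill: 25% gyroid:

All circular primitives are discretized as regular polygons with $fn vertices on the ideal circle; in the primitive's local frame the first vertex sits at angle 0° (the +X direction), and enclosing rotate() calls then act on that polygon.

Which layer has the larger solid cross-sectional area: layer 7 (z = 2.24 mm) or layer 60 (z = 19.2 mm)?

layer 60 (z = 19.2 mm)

Layer 7 (z = 2.24): the r=2 cylinder contributes a regular 32-gon of circumradius 2 (area = (32/2)·2.000²·sin(360°/32) = 12.49 mm²); the r=8 cylinder at (0.5, 10.5) gives a regular 32-gon of circumradius 8 (constant along its height) (area = (32/2)·8.000²·sin(360°/32) = 199.77 mm²); the cube at (5.5, 5.5) is absent (z outside [8.5, 12.5]); the cube at (12.5, -1.5) does not reach this height (z outside [19, 36.5]); Taking the union: the 2 present regions are separate (no shared area or edge), so areas and boundary lengths simply add and each stays a separate island — area = 212.26 mm²; the cylinder at (7, -4) does not reach this height (z outside [11.5, 32]); Subtracting the remaining from the first: none of the subtracted shapes is present at this height, so that combined region is unchanged — area = 212.26 mm². So its area = 212.26 mm². Layer 60 (z = 19.2): the r=2 cylinder contributes a regular 32-gon of circumradius 2 (area = (32/2)·2.000²·sin(360°/32) = 12.49 mm²); the cylinder at (0.5, 10.5) does not reach this height (z outside [2, 18]); the cube at (5.5, 5.5) does not reach this height (z outside [8.5, 12.5]); the 30×10 cube at (12.5, -1.5) contributes its full rectangle (area 300.00 mm²); Combining (union): the 2 present regions are separate (no shared area or edge), so areas and boundary lengths simply add and each stays a separate island — area = 312.49 mm²; the r=5 cylinder at (7, -4) gives a regular 32-gon of circumradius 5 (constant along its height) (area = (32/2)·5.000²·sin(360°/32) = 78.04 mm²); After the difference (first − rest): starting from the result so far (312.49 mm²), the r=5 cylinder at (7, -4) misses the remaining region (no effect) — area = 312.49 mm². So its area = 312.49 mm². Layer 60 is larger (312.49 vs 212.26 mm²).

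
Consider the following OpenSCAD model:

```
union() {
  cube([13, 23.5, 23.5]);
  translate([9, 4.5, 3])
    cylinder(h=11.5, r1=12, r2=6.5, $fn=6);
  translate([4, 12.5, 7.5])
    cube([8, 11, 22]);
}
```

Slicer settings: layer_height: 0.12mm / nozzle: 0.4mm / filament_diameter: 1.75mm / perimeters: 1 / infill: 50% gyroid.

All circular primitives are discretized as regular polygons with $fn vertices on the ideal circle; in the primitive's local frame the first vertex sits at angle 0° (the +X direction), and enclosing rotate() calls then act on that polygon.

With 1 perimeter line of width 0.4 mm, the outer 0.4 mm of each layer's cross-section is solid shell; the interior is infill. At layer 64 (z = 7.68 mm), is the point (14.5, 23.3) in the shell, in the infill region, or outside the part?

outside

At z = 7.68 mm: the cube (footprint 13×23.5) is included at this height; the cone at (9, 4.5) (r1=12→r2=6.5) has section circumradius 9.762 here — a regular 6-gon; the cube at (4, 12.5) is present — its section is the full 8×11 rectangle; Merging all regions: the regions partially overlap (shared area 238.79 mm²), so overlapping operands fuse into one piece — 1 connected region. Overall, the cross-section is a single solid region. The nearest boundary edge runs (13.00, 23.50)→(13.00, 12.95); distance from the point to it = 1.50 mm. The point is not inside any of the regions above, so it lies outside the cross-section (1.50 mm from the nearest boundary).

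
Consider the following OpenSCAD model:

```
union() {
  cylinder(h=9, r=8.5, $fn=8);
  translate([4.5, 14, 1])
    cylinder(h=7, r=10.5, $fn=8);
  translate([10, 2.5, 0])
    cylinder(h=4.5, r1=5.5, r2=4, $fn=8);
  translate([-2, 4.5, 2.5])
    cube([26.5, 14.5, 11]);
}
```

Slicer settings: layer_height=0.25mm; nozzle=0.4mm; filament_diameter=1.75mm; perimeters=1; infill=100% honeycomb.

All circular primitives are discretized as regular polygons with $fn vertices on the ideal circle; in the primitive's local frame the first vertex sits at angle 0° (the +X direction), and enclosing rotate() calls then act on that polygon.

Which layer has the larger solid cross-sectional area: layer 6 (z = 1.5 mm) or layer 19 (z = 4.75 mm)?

layer 19 (z = 4.75 mm)

Layer 6 (z = 1.5): the cylinder: section is a regular 8-gon, circumradius r=8.5 (area = (8/2)·8.500²·sin(360°/8) = 204.35 mm²); the r=10.5 cylinder at (4.5, 14) contributes a regular 8-gon of circumradius 10.5 (area = (8/2)·10.500²·sin(360°/8) = 311.83 mm²); the cone at (10, 2.5) contributes a regular 8-gon of circumradius 5.000 (interpolated between r1=5.5 and r2=4 at t=0.333) (area = (8/2)·5.000²·sin(360°/8) = 70.71 mm²); the cube at (-2, 4.5) is not intersected at this z (z outside [2.5, 13.5]); Combining (union): the regions partially overlap — summed areas 586.90 mm² minus the doubly-counted overlap 44.58 mm² gives 542.32 mm² — area = 542.32 mm². So its area = 542.32 mm². Layer 19 (z = 4.75): the r=8.5 cylinder gives a regular 8-gon of circumradius 8.5 (constant along its height) (area = (8/2)·8.500²·sin(360°/8) = 204.35 mm²); the r=10.5 cylinder at (4.5, 14) contributes a regular 8-gon of circumradius 10.5 (area = (8/2)·10.500²·sin(360°/8) = 311.83 mm²); the cone at (10, 2.5) does not reach this height (z outside [0, 4.5]); the 26.5×14.5 cube at (-2, 4.5) contributes its full rectangle (area 384.25 mm²); Taking the union: the regions partially overlap — summed areas 900.44 mm² minus the doubly-counted overlap 242.57 mm² gives 657.86 mm² — area = 657.86 mm². So its area = 657.86 mm². Layer 19 is larger (657.86 vs 542.32 mm²).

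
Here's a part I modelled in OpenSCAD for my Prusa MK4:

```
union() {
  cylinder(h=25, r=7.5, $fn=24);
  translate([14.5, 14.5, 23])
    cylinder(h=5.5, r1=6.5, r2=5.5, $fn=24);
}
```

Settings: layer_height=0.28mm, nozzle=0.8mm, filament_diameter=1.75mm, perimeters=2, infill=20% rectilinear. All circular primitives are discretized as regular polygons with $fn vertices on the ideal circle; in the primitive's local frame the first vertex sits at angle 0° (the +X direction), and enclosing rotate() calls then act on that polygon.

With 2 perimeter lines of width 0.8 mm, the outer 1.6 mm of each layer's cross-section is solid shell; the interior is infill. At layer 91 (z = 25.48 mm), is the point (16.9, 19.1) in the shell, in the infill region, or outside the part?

At z = 25.48 mm: the cylinder is absent (z outside [0, 25]); the cone at (14.5, 14.5) (r1=6.5→r2=5.5) has section circumradius 6.049 here — a regular 24-gon; Combining (union): only the cone at (14.5, 14.5) is present, so the union is just that shape — 1 connected region. Overall, the cross-section is a single solid region. The nearest boundary edge runs (17.52, 19.74)→(16.07, 20.34); distance from the point to it = 0.83 mm. The point is inside the cross-section, 0.83 mm from the nearest boundary — within the 1.6 mm shell band (2 × 0.8).

shell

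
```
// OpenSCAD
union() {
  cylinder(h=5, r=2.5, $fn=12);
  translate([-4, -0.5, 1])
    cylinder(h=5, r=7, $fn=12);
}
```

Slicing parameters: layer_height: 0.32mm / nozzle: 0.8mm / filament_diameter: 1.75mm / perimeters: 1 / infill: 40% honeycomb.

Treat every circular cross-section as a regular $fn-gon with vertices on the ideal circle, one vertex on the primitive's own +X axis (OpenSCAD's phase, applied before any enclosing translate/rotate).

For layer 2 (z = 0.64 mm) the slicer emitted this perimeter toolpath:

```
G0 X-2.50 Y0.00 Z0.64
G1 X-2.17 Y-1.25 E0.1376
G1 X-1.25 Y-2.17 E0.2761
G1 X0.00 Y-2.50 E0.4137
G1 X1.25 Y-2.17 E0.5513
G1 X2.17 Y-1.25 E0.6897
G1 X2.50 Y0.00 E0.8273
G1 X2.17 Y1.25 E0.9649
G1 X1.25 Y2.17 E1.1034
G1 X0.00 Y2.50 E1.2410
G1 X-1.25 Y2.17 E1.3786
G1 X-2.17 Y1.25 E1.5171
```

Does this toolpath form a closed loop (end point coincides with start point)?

no

Start point (G0): (-2.50, 0.00). End point (last G1): the path does not return to the start — open.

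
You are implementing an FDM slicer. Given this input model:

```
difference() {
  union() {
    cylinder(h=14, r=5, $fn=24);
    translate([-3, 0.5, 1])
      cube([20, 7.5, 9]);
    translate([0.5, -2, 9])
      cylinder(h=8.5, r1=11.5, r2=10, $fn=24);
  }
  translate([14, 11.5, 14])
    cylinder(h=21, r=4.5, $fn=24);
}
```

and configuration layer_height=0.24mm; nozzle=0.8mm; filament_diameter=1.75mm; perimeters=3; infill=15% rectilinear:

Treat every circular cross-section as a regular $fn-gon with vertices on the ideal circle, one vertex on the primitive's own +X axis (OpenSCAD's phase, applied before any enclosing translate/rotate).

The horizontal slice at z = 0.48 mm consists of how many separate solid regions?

At z = 0.48 mm: the r=5 cylinder contributes a regular 24-gon of circumradius 5; the cube at (-3, 0.5) is absent (z outside [1, 10]); the cone at (0.5, -2) is absent (z outside [9, 17.5]); Combining (union): only the r=5 cylinder is present, so the union is just that shape — 1 connected region; the cylinder at (14, 11.5) does not reach this height (z outside [14, 35]); Taking the first minus the rest: none of the subtracted shapes is present at this height, so the result so far is unchanged — 1 connected region. The result has 1 disconnected region.

1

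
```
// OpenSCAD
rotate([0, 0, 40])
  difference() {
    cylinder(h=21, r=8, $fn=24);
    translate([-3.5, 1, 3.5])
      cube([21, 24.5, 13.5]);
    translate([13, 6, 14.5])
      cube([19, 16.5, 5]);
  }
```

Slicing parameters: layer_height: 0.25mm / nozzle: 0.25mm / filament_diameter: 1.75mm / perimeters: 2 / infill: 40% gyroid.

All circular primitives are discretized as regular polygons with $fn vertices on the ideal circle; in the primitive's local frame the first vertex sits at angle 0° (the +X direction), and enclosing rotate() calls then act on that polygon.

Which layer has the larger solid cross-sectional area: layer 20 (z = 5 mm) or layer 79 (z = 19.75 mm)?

layer 79 (z = 19.75 mm)

Layer 20 (z = 5): the r=8 cylinder contributes a regular 24-gon of circumradius 8 (area = (24/2)·8.000²·sin(360°/24) = 198.77 mm²); the 21×24.5 cube at (-3.5, 1) contributes its full rectangle (area 514.50 mm²); the cube at (13, 6) does not reach this height (z outside [14.5, 19.5]); Subtracting the remaining from the first: starting from the r=8 cylinder (198.77 mm²), the 21×24.5 cube at (-3.5, 1) partially overlaps it — only the 65.16 mm² overlap (of its 514.50 mm²) is removed, clipping the outline — area = 133.61 mm²; (rotated 40° about Z; rotation is an isometry so areas/perimeters/island counts are preserved). So its area = 133.61 mm². Layer 79 (z = 19.75): the r=8 cylinder gives a regular 24-gon of circumradius 8 (constant along its height) (area = (24/2)·8.000²·sin(360°/24) = 198.77 mm²); the cube at (-3.5, 1) does not reach this height (z outside [3.5, 17]); the cube at (13, 6) does not reach this height (z outside [14.5, 19.5]); After the difference (first − rest): none of the subtracted shapes is present at this height, so the r=8 cylinder is unchanged — area = 198.77 mm²; (rotated 40° about Z; rotation is an isometry so areas/perimeters/island counts are preserved). So its area = 198.77 mm². Layer 79 is larger (198.77 vs 133.61 mm²).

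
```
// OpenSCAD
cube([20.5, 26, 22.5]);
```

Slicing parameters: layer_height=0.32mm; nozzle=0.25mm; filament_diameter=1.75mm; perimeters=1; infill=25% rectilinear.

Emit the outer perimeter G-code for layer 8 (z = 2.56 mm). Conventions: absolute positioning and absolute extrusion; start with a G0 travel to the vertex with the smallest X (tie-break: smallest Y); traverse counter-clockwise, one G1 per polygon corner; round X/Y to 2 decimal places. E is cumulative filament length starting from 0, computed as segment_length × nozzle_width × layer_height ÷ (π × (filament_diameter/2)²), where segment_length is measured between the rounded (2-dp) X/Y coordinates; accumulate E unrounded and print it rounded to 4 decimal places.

At z = 2.56 mm: the cube is present — its section is the full 20.5×26 rectangle. The outline is a single polygon with 4 vertices. Extrusion per mm of travel: 0.25 × 0.32 / (π × 0.875²) = 0.033260. Accumulating E over each segment gives final E = 3.0932.

G0 X0.00 Y0.00 Z2.56
G1 X20.50 Y0.00 E0.6818
G1 X20.50 Y26.00 E1.5466
G1 X0.00 Y26.00 E2.2284
G1 X0.00 Y0.00 E3.0932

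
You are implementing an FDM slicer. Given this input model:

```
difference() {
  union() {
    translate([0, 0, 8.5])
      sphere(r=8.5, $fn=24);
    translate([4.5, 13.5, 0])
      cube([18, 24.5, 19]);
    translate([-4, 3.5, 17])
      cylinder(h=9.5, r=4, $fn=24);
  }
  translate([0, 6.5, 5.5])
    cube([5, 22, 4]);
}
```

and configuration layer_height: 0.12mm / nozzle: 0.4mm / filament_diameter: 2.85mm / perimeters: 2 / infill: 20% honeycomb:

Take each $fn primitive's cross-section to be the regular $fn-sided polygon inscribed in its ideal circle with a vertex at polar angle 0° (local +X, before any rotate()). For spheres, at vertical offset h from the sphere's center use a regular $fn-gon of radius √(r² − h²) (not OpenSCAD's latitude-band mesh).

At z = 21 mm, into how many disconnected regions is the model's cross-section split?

At z = 21 mm: the sphere is not intersected at this z (|z−center|=12.500 > r=8.5); the cube at (4.5, 13.5) is not intersected at this z (z outside [0, 19]); the r=4 cylinder at (-4, 3.5) contributes a regular 24-gon of circumradius 4; Combining (union): only the r=4 cylinder at (-4, 3.5) is present, so the union is just that shape — 1 connected region; the cube at (0, 6.5) is not intersected at this z (z outside [5.5, 9.5]); Subtracting the remaining from the first: none of the subtracted shapes is present at this height, so the result so far is unchanged — 1 connected region. The result has 1 disconnected region.

1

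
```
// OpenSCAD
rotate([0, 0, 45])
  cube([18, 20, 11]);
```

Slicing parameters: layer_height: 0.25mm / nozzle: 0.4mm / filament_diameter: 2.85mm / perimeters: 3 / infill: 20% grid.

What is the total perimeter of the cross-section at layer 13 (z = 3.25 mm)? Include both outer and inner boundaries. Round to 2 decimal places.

At z = 3.25 mm: the cube is present — its section is the full 18×20 rectangle (perimeter 76.00 mm); (whole slice rotated 45° about Z — lengths, areas and connectivity unchanged). Overall, the cross-section is a single solid region. Total boundary length (outer) = 76.00 mm.

76.00 mm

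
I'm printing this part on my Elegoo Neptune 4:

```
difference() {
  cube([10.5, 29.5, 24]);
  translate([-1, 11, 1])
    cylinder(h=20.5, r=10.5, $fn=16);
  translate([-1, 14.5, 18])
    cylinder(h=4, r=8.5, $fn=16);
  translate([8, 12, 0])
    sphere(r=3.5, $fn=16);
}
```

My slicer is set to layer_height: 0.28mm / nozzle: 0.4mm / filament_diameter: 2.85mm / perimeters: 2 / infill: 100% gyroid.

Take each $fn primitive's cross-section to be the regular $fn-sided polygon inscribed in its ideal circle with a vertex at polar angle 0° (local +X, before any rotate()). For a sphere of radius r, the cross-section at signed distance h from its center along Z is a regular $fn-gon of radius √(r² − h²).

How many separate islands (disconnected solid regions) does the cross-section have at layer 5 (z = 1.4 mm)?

2

At z = 1.4 mm: the cube (footprint 10.5×29.5) is included at this height; the r=10.5 cylinder at (-1, 11) contributes a regular 16-gon of circumradius 10.5; the cylinder at (-1, 14.5) is not intersected at this z (z outside [18, 22]); the r=3.5 sphere at (8, 12) contributes a regular 16-gon of circumradius √(3.5²−1.4²) = 3.208; Subtracting the remaining from the first: starting from the 10.5×29.5 cube, the r=10.5 cylinder at (-1, 11) partially overlaps it — only the 147.96 mm² overlap (of its 337.53 mm²) is removed, clipping the outline; the r=3.5 sphere at (8, 12) partially overlaps it — only the 6.78 mm² overlap (of its 31.50 mm²) is removed, clipping the outline — 2 connected regions. Overall, the cross-section has 2 separate islands. Island count = 2.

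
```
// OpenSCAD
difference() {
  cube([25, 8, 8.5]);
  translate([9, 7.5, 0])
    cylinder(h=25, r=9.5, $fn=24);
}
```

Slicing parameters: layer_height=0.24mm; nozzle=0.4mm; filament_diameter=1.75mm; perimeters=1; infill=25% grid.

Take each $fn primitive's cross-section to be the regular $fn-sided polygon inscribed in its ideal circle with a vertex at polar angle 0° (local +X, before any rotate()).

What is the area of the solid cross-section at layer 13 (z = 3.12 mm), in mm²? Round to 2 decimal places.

At z = 3.12 mm: the cube is present — its section is the full 25×8 rectangle (area 200.00 mm²); the r=9.5 cylinder at (9, 7.5) contributes a regular 24-gon of circumradius 9.5 (area = (24/2)·9.500²·sin(360°/24) = 280.30 mm²); Subtracting the remaining from the first: starting from the 25×8 cube (200.00 mm²), the r=9.5 cylinder at (9, 7.5) partially overlaps it — only the 133.28 mm² overlap (of its 280.30 mm²) is removed, clipping the outline — area = 66.72 mm². Overall, the cross-section has 2 separate islands. Net area = 66.72 mm².

66.72 mm²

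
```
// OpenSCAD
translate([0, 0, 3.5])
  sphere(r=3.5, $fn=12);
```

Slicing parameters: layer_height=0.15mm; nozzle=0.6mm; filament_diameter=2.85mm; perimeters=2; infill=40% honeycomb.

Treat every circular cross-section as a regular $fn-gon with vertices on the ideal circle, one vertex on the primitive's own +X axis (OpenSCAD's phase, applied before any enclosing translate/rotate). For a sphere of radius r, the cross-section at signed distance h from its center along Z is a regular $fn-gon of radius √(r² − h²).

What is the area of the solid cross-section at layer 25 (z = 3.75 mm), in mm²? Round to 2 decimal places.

At z = 3.75 mm: the r=3.5 sphere slices to a regular 12-gon of circumradius 3.491 (√(r²−h²) with h=0.25 from center) (area = (12/2)·3.491²·sin(360°/12) = 36.56 mm²). Overall, the cross-section is a single solid region. Net area = 36.56 mm².

36.56 mm²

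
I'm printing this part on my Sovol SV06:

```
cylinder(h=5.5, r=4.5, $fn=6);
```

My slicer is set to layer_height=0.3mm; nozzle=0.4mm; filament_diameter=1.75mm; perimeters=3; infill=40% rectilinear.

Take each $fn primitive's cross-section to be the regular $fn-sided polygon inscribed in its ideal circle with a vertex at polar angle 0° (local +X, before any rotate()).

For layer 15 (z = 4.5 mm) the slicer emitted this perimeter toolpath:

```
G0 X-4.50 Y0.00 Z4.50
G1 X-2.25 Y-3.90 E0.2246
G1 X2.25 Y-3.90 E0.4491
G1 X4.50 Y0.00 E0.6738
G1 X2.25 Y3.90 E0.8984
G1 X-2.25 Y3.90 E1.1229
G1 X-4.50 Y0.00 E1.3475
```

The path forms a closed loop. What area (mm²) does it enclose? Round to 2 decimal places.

Apply the shoelace formula to the sequence of (X, Y) vertices; enclosed area = 52.65 mm².

52.65 mm²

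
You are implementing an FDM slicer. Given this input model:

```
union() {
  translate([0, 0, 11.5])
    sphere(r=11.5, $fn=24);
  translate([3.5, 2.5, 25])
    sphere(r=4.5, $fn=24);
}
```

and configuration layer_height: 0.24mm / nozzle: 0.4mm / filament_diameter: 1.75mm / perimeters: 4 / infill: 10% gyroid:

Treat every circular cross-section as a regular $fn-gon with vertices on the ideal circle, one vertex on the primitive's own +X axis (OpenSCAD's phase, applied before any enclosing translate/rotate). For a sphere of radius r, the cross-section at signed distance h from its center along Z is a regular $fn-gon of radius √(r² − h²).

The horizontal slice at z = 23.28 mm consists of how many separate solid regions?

At z = 23.28 mm: the sphere does not reach this height (|z−center|=11.780 > r=11.5); the r=4.5 sphere at (3.5, 2.5) slices to a regular 24-gon of circumradius 4.158 (√(r²−h²) with h=1.72 from center); Taking the union: only the r=4.5 sphere at (3.5, 2.5) is present, so the union is just that shape — 1 connected region. The result has 1 disconnected region.

1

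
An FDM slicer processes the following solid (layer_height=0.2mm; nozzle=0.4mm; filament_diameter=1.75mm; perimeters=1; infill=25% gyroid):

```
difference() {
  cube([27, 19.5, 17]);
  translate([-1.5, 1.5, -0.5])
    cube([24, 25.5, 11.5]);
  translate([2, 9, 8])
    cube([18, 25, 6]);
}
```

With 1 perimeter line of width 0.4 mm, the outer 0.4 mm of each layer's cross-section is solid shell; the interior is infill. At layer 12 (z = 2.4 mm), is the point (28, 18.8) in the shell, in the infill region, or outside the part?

At z = 2.4 mm: the cube (footprint 27×19.5) is included at this height; the 24×25.5 cube at (-1.5, 1.5) contributes its full rectangle; the cube at (2, 9) is not intersected at this z (z outside [8, 14]); Taking the first minus the rest: starting from the 27×19.5 cube, the 24×25.5 cube at (-1.5, 1.5) partially overlaps it — only the 405.00 mm² overlap (of its 612.00 mm²) is removed, clipping the outline — 1 connected region. Overall, the cross-section is a single solid region. The nearest boundary edge runs (27.00, 19.50)→(27.00, 0.00); distance from the point to it = 1.00 mm. The point is not inside any of the regions above, so it lies outside the cross-section (1.00 mm from the nearest boundary).

outside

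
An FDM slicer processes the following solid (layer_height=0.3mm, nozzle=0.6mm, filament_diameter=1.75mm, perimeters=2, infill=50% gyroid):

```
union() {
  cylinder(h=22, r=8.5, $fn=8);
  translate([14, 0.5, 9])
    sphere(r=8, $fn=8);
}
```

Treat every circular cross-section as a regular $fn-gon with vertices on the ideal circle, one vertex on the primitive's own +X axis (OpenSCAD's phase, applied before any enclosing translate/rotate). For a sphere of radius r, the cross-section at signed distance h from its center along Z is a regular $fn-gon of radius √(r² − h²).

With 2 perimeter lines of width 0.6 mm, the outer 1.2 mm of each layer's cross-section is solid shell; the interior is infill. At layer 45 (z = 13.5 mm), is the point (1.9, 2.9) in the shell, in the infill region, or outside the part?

infill

At z = 13.5 mm: the cylinder: section is a regular 8-gon, circumradius r=8.5; the r=8 sphere at (14, 0.5) contributes a regular 8-gon of circumradius √(8²−4.5²) = 6.614; Merging all regions: the regions partially overlap (shared area 1.45 mm²), so overlapping operands fuse into one piece — 1 connected region. Overall, the cross-section is a single solid region. The nearest boundary edge runs (0.00, 8.50)→(6.01, 6.01); distance from the point to it = 4.45 mm. The point is inside the cross-section and 4.45 mm from the nearest boundary — more than the 1.2 mm shell width (2 × 0.6), so it's in the infill interior.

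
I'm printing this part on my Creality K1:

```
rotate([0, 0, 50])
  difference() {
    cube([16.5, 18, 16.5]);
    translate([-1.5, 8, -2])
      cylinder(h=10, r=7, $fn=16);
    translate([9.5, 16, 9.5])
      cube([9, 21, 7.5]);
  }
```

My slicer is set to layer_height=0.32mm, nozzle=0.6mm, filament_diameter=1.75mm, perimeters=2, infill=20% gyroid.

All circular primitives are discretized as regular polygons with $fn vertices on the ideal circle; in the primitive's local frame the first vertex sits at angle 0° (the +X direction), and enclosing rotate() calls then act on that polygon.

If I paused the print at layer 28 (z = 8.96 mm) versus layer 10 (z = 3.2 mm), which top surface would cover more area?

Layer 28 (z = 8.96): the cube is present — its section is the full 16.5×18 rectangle (area 297.00 mm²); the cylinder at (-1.5, 8) is absent (z outside [-2, 8]); the cube at (9.5, 16) is absent (z outside [9.5, 17]); Taking the first minus the rest: none of the subtracted shapes is present at this height, so the 16.5×18 cube is unchanged — area = 297.00 mm²; (whole slice rotated 50° about Z — lengths, areas and connectivity unchanged). So its area = 297.00 mm². Layer 10 (z = 3.2): the 16.5×18 cube contributes its full rectangle (area 297.00 mm²); the cylinder at (-1.5, 8): section is a regular 16-gon, circumradius r=7 (area = (16/2)·7.000²·sin(360°/16) = 150.01 mm²); the cube at (9.5, 16) is absent (z outside [9.5, 17]); Subtracting the remaining from the first: starting from the 16.5×18 cube (297.00 mm²), the r=7 cylinder at (-1.5, 8) partially overlaps it — only the 54.45 mm² overlap (of its 150.01 mm²) is removed, clipping the outline — area = 242.55 mm²; (rotated 50° about Z; rotation is an isometry so areas/perimeters/island counts are preserved). So its area = 242.55 mm². Layer 28 is larger (297.00 vs 242.55 mm²).

layer 28 (z = 8.96 mm)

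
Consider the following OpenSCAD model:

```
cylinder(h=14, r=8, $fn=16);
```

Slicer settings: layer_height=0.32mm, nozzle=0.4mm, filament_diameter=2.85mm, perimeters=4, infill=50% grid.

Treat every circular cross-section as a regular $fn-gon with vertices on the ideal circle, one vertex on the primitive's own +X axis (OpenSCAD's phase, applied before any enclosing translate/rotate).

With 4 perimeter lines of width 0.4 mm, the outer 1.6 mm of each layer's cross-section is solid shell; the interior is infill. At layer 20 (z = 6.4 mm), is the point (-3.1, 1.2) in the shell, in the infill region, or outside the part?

infill

At z = 6.4 mm: the r=8 cylinder gives a regular 16-gon of circumradius 8 (constant along its height). Overall, the cross-section is a single solid region. The nearest boundary edge runs (-7.39, 3.06)→(-8.00, 0.00); distance from the point to it = 4.57 mm. The point is inside the cross-section and 4.57 mm from the nearest boundary — more than the 1.6 mm shell width (4 × 0.4), so it's in the infill interior.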